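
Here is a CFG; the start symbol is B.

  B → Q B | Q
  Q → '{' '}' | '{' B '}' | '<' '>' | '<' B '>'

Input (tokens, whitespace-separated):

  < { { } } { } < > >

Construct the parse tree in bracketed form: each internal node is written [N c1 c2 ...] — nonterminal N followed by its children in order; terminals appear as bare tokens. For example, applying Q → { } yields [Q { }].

B
Q
< B >
< Q B >
< { B } B >
< { Q } B >
< { { } } B >
< { { } } Q B >
< { { } } { } B >
< { { } } { } Q >
< { { } } { } < > >

[B [Q < [B [Q { [B [Q { }]] }] [B [Q { }] [B [Q < >]]]] >]]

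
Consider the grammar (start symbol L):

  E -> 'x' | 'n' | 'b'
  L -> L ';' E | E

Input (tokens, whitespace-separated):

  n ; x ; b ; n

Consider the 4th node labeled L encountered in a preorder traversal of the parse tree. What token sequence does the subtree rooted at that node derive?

n

[L [L [L [L [E n]] ; [E x]] ; [E b]] ; [E n]]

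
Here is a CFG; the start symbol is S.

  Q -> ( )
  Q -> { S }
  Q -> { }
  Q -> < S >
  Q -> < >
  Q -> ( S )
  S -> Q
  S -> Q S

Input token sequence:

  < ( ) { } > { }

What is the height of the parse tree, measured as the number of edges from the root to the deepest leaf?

[S [Q < [S [Q ( )] [S [Q { }]]] >] [S [Q { }]]]

5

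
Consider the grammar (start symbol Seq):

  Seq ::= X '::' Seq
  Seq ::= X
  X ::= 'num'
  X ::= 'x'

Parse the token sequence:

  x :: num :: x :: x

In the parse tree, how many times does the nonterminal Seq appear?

[Seq [X x] :: [Seq [X num] :: [Seq [X x] :: [Seq [X x]]]]]

4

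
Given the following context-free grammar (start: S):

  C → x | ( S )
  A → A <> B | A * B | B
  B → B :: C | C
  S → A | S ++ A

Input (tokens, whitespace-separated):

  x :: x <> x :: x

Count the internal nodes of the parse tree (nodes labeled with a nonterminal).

[S [A [A [B [B [C x]] :: [C x]]] <> [B [B [C x]] :: [C x]]]]

11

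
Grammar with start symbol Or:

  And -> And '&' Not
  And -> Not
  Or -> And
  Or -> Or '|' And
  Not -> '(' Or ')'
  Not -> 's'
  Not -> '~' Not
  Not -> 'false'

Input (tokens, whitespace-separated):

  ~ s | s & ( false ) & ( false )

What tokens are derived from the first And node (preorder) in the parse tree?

[Or [Or [And [Not ~ [Not s]]]] | [And [And [And [Not s]] & [Not ( [Or [And [Not false]]] )]] & [Not ( [Or [And [Not false]]] )]]]

~ s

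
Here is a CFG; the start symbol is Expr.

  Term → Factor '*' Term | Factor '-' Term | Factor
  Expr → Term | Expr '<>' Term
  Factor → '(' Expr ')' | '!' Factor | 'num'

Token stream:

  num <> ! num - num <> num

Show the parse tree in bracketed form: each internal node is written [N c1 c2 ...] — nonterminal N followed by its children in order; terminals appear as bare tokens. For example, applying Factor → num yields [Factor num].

Expr
Expr <> Term
Expr <> Term <> Term
Term <> Term <> Term
Factor <> Term <> Term
num <> Term <> Term
num <> Factor - Term <> Term
num <> ! Factor - Term <> Term
num <> ! num - Term <> Term
num <> ! num - Factor <> Term
num <> ! num - num <> Term
num <> ! num - num <> Factor
num <> ! num - num <> num

[Expr [Expr [Expr [Term [Factor num]]] <> [Term [Factor ! [Factor num]] - [Term [Factor num]]]] <> [Term [Factor num]]]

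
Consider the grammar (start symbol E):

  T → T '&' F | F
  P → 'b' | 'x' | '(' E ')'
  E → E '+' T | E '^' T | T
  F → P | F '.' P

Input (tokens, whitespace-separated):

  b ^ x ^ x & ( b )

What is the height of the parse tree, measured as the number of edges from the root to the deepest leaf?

[E [E [E [T [F [P b]]]] ^ [T [F [P x]]]] ^ [T [T [F [P x]]] & [F [P ( [E [T [F [P b]]]] )]]]]

8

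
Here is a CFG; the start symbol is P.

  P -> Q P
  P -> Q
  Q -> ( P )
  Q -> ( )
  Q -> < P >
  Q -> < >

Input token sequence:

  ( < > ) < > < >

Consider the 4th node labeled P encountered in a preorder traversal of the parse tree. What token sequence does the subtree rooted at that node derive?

< >

[P [Q ( [P [Q < >]] )] [P [Q < >] [P [Q < >]]]]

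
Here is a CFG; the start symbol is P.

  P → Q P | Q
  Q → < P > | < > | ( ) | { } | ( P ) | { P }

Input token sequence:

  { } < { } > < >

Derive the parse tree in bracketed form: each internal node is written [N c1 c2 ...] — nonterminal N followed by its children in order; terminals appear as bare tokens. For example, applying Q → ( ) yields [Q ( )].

P
Q P
{ } P
{ } Q P
{ } < P > P
{ } < Q > P
{ } < { } > P
{ } < { } > Q
{ } < { } > < >

[P [Q { }] [P [Q < [P [Q { }]] >] [P [Q < >]]]]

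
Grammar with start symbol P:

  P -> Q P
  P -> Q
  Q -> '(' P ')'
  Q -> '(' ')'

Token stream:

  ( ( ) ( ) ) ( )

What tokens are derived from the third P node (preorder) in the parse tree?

( )

[P [Q ( [P [Q ( )] [P [Q ( )]]] )] [P [Q ( )]]]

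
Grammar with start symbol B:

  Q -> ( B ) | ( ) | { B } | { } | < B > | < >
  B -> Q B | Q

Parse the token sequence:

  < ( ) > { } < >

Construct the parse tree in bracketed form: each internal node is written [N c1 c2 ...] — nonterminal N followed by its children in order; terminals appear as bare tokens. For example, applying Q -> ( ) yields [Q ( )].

[B [Q < [B [Q ( )]] >] [B [Q { }] [B [Q < >]]]]

B
Q B
< B > B
< Q > B
< ( ) > B
< ( ) > Q B
< ( ) > { } B
< ( ) > { } Q
< ( ) > { } < >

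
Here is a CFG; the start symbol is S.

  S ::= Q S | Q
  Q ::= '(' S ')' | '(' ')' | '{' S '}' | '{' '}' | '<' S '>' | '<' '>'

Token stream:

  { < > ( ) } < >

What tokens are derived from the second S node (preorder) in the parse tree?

< > ( )

[S [Q { [S [Q < >] [S [Q ( )]]] }] [S [Q < >]]]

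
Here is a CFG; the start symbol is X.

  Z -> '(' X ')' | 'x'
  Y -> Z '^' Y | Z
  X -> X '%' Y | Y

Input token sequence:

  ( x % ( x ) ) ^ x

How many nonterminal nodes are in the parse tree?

14

[X [Y [Z ( [X [X [Y [Z x]]] % [Y [Z ( [X [Y [Z x]]] )]]] )] ^ [Y [Z x]]]]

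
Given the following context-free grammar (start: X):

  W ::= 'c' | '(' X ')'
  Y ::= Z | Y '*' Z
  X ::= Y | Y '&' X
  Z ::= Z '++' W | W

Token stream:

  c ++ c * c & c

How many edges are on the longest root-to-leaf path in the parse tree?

[X [Y [Y [Z [Z [W c]] ++ [W c]]] * [Z [W c]]] & [X [Y [Z [W c]]]]]

6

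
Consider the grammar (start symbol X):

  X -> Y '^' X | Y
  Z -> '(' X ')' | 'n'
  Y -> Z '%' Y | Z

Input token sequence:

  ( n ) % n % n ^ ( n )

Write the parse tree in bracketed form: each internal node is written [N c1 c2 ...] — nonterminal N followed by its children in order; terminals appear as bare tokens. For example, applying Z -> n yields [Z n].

[X [Y [Z ( [X [Y [Z n]]] )] % [Y [Z n] % [Y [Z n]]]] ^ [X [Y [Z ( [X [Y [Z n]]] )]]]]

X
Y ^ X
Z % Y ^ X
( X ) % Y ^ X
( Y ) % Y ^ X
( Z ) % Y ^ X
( n ) % Y ^ X
( n ) % Z % Y ^ X
( n ) % n % Y ^ X
( n ) % n % Z ^ X
( n ) % n % n ^ X
( n ) % n % n ^ Y
( n ) % n % n ^ Z
( n ) % n % n ^ ( X )
( n ) % n % n ^ ( Y )
( n ) % n % n ^ ( Z )
( n ) % n % n ^ ( n )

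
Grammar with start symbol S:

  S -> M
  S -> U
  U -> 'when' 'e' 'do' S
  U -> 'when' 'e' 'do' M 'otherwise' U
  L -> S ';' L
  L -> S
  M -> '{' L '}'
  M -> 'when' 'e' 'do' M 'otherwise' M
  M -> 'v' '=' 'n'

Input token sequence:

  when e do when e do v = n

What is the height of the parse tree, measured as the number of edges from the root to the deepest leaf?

[S [U when e do [S [U when e do [S [M v = n]]]]]]

6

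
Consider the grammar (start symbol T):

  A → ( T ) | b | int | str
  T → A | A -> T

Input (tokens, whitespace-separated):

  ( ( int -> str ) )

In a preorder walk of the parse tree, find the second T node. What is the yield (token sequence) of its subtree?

( int -> str )

[T [A ( [T [A ( [T [A int] -> [T [A str]]] )]] )]]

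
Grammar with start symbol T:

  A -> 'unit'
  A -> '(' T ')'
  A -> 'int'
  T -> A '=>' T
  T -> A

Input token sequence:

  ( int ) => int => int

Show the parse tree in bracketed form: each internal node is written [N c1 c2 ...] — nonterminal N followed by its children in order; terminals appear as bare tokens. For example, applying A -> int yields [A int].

T
A => T
( T ) => T
( A ) => T
( int ) => T
( int ) => A => T
( int ) => int => T
( int ) => int => A
( int ) => int => int

[T [A ( [T [A int]] )] => [T [A int] => [T [A int]]]]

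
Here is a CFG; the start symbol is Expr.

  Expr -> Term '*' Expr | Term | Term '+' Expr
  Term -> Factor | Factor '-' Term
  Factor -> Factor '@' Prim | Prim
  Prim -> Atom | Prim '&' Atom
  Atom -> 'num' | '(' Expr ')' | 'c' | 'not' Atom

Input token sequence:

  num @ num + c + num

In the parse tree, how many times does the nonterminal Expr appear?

3

[Expr [Term [Factor [Factor [Prim [Atom num]]] @ [Prim [Atom num]]]] + [Expr [Term [Factor [Prim [Atom c]]]] + [Expr [Term [Factor [Prim [Atom num]]]]]]]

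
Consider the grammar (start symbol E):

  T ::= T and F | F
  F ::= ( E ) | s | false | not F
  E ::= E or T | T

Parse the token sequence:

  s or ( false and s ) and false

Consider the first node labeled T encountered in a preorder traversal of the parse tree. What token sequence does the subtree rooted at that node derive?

[E [E [T [F s]]] or [T [T [F ( [E [T [T [F false]] and [F s]]] )]] and [F false]]]

s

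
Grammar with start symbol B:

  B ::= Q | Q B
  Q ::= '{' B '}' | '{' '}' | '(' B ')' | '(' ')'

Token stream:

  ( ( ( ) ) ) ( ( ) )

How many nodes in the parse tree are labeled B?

5

[B [Q ( [B [Q ( [B [Q ( )]] )]] )] [B [Q ( [B [Q ( )]] )]]]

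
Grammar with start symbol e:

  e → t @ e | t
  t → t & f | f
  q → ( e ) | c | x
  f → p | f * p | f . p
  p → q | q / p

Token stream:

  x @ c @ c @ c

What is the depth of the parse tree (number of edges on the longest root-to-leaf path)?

8

[e [t [f [p [q x]]]] @ [e [t [f [p [q c]]]] @ [e [t [f [p [q c]]]] @ [e [t [f [p [q c]]]]]]]]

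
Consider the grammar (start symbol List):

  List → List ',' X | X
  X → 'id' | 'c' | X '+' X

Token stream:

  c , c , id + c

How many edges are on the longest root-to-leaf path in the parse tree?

4

[List [List [List [X c]] , [X c]] , [X [X id] + [X c]]]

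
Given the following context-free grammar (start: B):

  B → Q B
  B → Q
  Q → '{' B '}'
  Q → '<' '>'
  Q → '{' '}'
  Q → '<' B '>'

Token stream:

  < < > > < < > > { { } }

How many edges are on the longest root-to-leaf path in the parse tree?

[B [Q < [B [Q < >]] >] [B [Q < [B [Q < >]] >] [B [Q { [B [Q { }]] }]]]]

6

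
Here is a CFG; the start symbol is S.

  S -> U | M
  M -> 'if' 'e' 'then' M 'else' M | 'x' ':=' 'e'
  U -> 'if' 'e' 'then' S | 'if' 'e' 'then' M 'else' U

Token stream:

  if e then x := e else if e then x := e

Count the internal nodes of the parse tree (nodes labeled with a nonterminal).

6

[S [U if e then [M x := e] else [U if e then [S [M x := e]]]]]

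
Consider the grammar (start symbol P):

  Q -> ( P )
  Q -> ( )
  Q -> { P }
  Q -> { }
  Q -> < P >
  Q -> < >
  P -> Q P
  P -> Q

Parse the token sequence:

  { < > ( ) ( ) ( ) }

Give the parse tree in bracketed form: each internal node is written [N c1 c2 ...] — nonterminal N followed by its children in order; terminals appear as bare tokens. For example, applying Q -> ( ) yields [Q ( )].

P
Q
{ P }
{ Q P }
{ < > P }
{ < > Q P }
{ < > ( ) P }
{ < > ( ) Q P }
{ < > ( ) ( ) P }
{ < > ( ) ( ) Q }
{ < > ( ) ( ) ( ) }

[P [Q { [P [Q < >] [P [Q ( )] [P [Q ( )] [P [Q ( )]]]]] }]]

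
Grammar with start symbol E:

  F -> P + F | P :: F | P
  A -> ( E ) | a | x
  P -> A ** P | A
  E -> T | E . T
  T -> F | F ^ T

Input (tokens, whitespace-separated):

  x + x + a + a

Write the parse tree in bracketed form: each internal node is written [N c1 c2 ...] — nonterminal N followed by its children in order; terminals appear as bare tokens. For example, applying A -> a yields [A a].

[E [T [F [P [A x]] + [F [P [A x]] + [F [P [A a]] + [F [P [A a]]]]]]]]

E
T
F
P + F
A + F
x + F
x + P + F
x + A + F
x + x + F
x + x + P + F
x + x + A + F
x + x + a + F
x + x + a + P
x + x + a + A
x + x + a + a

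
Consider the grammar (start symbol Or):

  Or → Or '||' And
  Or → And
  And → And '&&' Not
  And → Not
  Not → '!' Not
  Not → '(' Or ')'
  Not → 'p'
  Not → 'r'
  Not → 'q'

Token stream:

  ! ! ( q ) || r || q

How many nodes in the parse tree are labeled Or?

[Or [Or [Or [And [Not ! [Not ! [Not ( [Or [And [Not q]]] )]]]]] || [And [Not r]]] || [And [Not q]]]

4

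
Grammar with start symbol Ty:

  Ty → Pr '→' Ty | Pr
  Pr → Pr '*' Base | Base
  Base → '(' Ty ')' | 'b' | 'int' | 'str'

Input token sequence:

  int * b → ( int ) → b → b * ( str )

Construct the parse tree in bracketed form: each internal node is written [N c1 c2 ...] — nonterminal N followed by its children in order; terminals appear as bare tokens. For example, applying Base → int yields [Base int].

[Ty [Pr [Pr [Base int]] * [Base b]] → [Ty [Pr [Base ( [Ty [Pr [Base int]]] )]] → [Ty [Pr [Base b]] → [Ty [Pr [Pr [Base b]] * [Base ( [Ty [Pr [Base str]]] )]]]]]]

Ty
Pr → Ty
Pr * Base → Ty
Base * Base → Ty
int * Base → Ty
int * b → Ty
int * b → Pr → Ty
int * b → Base → Ty
int * b → ( Ty ) → Ty
int * b → ( Pr ) → Ty
int * b → ( Base ) → Ty
int * b → ( int ) → Ty
int * b → ( int ) → Pr → Ty
int * b → ( int ) → Base → Ty
int * b → ( int ) → b → Ty
int * b → ( int ) → b → Pr
int * b → ( int ) → b → Pr * Base
int * b → ( int ) → b → Base * Base
int * b → ( int ) → b → b * Base
int * b → ( int ) → b → b * ( Ty )
int * b → ( int ) → b → b * ( Pr )
int * b → ( int ) → b → b * ( Base )
int * b → ( int ) → b → b * ( str )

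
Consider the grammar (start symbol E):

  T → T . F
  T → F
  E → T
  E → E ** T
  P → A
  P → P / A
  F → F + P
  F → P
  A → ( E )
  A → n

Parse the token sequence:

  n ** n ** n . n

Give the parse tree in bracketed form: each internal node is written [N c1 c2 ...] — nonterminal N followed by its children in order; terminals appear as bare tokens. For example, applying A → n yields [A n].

[E [E [E [T [F [P [A n]]]]] ** [T [F [P [A n]]]]] ** [T [T [F [P [A n]]]] . [F [P [A n]]]]]

E
E ** T
E ** T ** T
T ** T ** T
F ** T ** T
P ** T ** T
A ** T ** T
n ** T ** T
n ** F ** T
n ** P ** T
n ** A ** T
n ** n ** T
n ** n ** T . F
n ** n ** F . F
n ** n ** P . F
n ** n ** A . F
n ** n ** n . F
n ** n ** n . P
n ** n ** n . A
n ** n ** n . n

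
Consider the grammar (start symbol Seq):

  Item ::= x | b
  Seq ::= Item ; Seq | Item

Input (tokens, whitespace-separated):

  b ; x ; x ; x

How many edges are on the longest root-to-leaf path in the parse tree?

5

[Seq [Item b] ; [Seq [Item x] ; [Seq [Item x] ; [Seq [Item x]]]]]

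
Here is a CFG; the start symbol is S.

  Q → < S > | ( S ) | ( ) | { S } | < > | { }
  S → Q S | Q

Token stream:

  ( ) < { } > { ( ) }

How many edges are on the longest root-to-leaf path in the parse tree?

[S [Q ( )] [S [Q < [S [Q { }]] >] [S [Q { [S [Q ( )]] }]]]]

6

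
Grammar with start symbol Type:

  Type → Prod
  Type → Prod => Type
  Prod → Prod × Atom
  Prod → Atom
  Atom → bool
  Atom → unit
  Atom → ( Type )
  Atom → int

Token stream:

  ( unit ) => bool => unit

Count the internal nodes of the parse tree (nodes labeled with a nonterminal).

[Type [Prod [Atom ( [Type [Prod [Atom unit]]] )]] => [Type [Prod [Atom bool]] => [Type [Prod [Atom unit]]]]]

12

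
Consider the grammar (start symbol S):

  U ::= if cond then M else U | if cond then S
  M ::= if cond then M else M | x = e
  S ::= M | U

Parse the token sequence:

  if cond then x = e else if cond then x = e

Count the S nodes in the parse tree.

2

[S [U if cond then [M x = e] else [U if cond then [S [M x = e]]]]]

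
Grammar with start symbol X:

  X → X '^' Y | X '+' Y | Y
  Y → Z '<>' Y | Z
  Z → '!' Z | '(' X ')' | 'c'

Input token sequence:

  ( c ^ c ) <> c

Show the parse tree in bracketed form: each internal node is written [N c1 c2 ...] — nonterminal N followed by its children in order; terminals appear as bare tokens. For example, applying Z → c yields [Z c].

[X [Y [Z ( [X [X [Y [Z c]]] ^ [Y [Z c]]] )] <> [Y [Z c]]]]

X
Y
Z <> Y
( X ) <> Y
( X ^ Y ) <> Y
( Y ^ Y ) <> Y
( Z ^ Y ) <> Y
( c ^ Y ) <> Y
( c ^ Z ) <> Y
( c ^ c ) <> Y
( c ^ c ) <> Z
( c ^ c ) <> c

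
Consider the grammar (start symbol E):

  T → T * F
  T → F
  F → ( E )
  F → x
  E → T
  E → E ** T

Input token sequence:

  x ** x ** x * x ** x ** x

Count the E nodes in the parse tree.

[E [E [E [E [E [T [F x]]] ** [T [F x]]] ** [T [T [F x]] * [F x]]] ** [T [F x]]] ** [T [F x]]]

5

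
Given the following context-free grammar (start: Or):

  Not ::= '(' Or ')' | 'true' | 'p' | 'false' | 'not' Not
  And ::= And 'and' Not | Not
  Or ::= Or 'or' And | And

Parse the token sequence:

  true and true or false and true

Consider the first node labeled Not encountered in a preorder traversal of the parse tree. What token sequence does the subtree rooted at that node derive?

[Or [Or [And [And [Not true]] and [Not true]]] or [And [And [Not false]] and [Not true]]]

true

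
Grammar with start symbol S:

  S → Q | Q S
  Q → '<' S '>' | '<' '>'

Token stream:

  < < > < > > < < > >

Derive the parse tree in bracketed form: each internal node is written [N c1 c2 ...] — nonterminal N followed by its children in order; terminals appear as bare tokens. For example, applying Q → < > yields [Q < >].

[S [Q < [S [Q < >] [S [Q < >]]] >] [S [Q < [S [Q < >]] >]]]

S
Q S
< S > S
< Q S > S
< < > S > S
< < > Q > S
< < > < > > S
< < > < > > Q
< < > < > > < S >
< < > < > > < Q >
< < > < > > < < > >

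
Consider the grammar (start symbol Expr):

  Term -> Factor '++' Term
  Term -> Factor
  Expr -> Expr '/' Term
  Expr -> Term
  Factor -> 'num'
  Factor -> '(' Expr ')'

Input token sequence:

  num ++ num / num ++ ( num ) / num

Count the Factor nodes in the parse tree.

[Expr [Expr [Expr [Term [Factor num] ++ [Term [Factor num]]]] / [Term [Factor num] ++ [Term [Factor ( [Expr [Term [Factor num]]] )]]]] / [Term [Factor num]]]

6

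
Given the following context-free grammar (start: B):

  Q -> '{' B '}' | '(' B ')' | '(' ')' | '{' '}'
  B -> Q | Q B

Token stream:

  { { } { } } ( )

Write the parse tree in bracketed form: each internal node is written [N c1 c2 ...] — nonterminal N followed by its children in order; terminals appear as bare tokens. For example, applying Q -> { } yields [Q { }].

[B [Q { [B [Q { }] [B [Q { }]]] }] [B [Q ( )]]]

B
Q B
{ B } B
{ Q B } B
{ { } B } B
{ { } Q } B
{ { } { } } B
{ { } { } } Q
{ { } { } } ( )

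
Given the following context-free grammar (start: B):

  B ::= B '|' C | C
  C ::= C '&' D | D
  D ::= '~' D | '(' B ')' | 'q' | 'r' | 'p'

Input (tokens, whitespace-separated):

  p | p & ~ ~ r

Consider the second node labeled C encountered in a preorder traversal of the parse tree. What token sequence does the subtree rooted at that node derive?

p & ~ ~ r

[B [B [C [D p]]] | [C [C [D p]] & [D ~ [D ~ [D r]]]]]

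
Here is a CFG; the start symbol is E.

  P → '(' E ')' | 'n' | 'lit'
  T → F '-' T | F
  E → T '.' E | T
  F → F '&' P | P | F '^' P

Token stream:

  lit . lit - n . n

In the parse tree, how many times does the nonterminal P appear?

[E [T [F [P lit]]] . [E [T [F [P lit]] - [T [F [P n]]]] . [E [T [F [P n]]]]]]

4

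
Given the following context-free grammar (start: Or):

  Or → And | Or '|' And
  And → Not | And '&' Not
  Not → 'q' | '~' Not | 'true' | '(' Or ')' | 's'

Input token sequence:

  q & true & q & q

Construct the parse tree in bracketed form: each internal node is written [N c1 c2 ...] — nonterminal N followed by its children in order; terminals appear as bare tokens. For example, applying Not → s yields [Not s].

[Or [And [And [And [And [Not q]] & [Not true]] & [Not q]] & [Not q]]]

Or
And
And & Not
And & Not & Not
And & Not & Not & Not
Not & Not & Not & Not
q & Not & Not & Not
q & true & Not & Not
q & true & q & Not
q & true & q & q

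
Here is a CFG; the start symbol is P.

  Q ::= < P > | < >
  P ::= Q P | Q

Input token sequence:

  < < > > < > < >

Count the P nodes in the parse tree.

4

[P [Q < [P [Q < >]] >] [P [Q < >] [P [Q < >]]]]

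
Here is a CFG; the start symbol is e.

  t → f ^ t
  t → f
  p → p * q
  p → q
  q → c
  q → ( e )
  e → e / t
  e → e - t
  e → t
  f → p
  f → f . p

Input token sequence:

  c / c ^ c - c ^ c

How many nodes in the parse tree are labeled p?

5

[e [e [e [t [f [p [q c]]]]] / [t [f [p [q c]]] ^ [t [f [p [q c]]]]]] - [t [f [p [q c]]] ^ [t [f [p [q c]]]]]]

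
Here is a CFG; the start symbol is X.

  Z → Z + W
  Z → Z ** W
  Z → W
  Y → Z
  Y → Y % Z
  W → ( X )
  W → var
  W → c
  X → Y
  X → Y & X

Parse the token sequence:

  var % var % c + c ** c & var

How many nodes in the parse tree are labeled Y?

4

[X [Y [Y [Y [Z [W var]]] % [Z [W var]]] % [Z [Z [Z [W c]] + [W c]] ** [W c]]] & [X [Y [Z [W var]]]]]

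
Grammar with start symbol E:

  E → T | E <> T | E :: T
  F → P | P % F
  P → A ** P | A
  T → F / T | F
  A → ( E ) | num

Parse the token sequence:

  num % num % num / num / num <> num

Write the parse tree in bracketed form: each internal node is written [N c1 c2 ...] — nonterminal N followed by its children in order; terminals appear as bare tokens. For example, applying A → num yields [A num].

[E [E [T [F [P [A num]] % [F [P [A num]] % [F [P [A num]]]]] / [T [F [P [A num]]] / [T [F [P [A num]]]]]]] <> [T [F [P [A num]]]]]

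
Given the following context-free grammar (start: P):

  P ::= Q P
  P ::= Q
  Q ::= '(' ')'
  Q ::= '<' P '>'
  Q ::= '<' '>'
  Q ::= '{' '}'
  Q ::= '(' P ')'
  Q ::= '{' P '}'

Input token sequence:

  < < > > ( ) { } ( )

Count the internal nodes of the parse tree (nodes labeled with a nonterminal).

10

[P [Q < [P [Q < >]] >] [P [Q ( )] [P [Q { }] [P [Q ( )]]]]]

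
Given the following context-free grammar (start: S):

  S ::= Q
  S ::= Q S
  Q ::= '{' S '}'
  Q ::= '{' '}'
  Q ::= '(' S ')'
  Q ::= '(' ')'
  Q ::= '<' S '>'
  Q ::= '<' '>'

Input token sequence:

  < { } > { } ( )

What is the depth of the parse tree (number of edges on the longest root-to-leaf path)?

[S [Q < [S [Q { }]] >] [S [Q { }] [S [Q ( )]]]]

4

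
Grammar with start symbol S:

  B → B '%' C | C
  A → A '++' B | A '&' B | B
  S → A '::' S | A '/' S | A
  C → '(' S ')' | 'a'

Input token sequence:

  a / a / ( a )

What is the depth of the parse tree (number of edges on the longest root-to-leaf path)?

10

[S [A [B [C a]]] / [S [A [B [C a]]] / [S [A [B [C ( [S [A [B [C a]]]] )]]]]]]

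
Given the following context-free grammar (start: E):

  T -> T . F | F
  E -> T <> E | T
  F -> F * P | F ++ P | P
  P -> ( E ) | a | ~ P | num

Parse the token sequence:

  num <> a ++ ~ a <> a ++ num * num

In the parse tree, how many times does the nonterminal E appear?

3

[E [T [F [P num]]] <> [E [T [F [F [P a]] ++ [P ~ [P a]]]] <> [E [T [F [F [F [P a]] ++ [P num]] * [P num]]]]]]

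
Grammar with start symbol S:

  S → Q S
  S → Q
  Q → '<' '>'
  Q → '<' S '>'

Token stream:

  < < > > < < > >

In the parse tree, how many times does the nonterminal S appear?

4

[S [Q < [S [Q < >]] >] [S [Q < [S [Q < >]] >]]]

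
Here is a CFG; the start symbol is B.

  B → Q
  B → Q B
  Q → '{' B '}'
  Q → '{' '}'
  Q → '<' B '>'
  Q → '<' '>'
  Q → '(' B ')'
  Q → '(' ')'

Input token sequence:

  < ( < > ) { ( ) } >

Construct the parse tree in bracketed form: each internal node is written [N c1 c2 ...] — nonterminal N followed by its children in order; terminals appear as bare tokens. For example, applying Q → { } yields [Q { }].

B
Q
< B >
< Q B >
< ( B ) B >
< ( Q ) B >
< ( < > ) B >
< ( < > ) Q >
< ( < > ) { B } >
< ( < > ) { Q } >
< ( < > ) { ( ) } >

[B [Q < [B [Q ( [B [Q < >]] )] [B [Q { [B [Q ( )]] }]]] >]]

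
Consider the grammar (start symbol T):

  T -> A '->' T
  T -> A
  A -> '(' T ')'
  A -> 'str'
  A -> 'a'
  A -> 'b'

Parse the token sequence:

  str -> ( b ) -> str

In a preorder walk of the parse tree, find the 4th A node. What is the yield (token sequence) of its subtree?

[T [A str] -> [T [A ( [T [A b]] )] -> [T [A str]]]]

str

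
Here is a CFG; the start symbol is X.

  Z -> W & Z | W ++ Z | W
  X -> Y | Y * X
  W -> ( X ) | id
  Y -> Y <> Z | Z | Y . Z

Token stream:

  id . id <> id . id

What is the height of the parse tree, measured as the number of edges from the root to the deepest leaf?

7

[X [Y [Y [Y [Y [Z [W id]]] . [Z [W id]]] <> [Z [W id]]] . [Z [W id]]]]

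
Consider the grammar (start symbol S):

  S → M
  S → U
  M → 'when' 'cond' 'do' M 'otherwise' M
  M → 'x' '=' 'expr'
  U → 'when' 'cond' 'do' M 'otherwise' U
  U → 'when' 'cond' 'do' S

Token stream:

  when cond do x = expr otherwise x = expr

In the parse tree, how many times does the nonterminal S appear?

[S [M when cond do [M x = expr] otherwise [M x = expr]]]

1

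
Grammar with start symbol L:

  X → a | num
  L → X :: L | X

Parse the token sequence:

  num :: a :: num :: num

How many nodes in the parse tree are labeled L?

[L [X num] :: [L [X a] :: [L [X num] :: [L [X num]]]]]

4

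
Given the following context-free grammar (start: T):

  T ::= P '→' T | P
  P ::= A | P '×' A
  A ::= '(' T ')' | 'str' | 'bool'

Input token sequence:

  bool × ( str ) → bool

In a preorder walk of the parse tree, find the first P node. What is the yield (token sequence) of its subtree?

bool × ( str )

[T [P [P [A bool]] × [A ( [T [P [A str]]] )]] → [T [P [A bool]]]]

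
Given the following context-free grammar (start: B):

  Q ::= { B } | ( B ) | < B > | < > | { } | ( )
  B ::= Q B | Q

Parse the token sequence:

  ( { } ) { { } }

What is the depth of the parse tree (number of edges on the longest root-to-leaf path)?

5

[B [Q ( [B [Q { }]] )] [B [Q { [B [Q { }]] }]]]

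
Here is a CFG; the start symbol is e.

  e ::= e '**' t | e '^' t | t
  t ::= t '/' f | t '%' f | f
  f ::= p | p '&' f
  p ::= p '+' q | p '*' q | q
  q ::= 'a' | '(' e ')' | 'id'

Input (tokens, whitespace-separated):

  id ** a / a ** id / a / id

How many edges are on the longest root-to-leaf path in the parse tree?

[e [e [e [t [f [p [q id]]]]] ** [t [t [f [p [q a]]]] / [f [p [q a]]]]] ** [t [t [t [f [p [q id]]]] / [f [p [q a]]]] / [f [p [q id]]]]]

7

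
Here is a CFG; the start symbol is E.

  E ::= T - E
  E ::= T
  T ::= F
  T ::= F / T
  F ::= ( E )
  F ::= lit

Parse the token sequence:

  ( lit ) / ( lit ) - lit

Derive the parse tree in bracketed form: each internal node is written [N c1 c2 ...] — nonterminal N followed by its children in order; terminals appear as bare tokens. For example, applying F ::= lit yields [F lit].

E
T - E
F / T - E
( E ) / T - E
( T ) / T - E
( F ) / T - E
( lit ) / T - E
( lit ) / F - E
( lit ) / ( E ) - E
( lit ) / ( T ) - E
( lit ) / ( F ) - E
( lit ) / ( lit ) - E
( lit ) / ( lit ) - T
( lit ) / ( lit ) - F
( lit ) / ( lit ) - lit

[E [T [F ( [E [T [F lit]]] )] / [T [F ( [E [T [F lit]]] )]]] - [E [T [F lit]]]]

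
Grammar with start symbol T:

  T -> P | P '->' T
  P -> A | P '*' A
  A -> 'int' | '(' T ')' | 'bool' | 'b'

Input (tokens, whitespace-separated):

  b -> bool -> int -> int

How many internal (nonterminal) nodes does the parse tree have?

[T [P [A b]] -> [T [P [A bool]] -> [T [P [A int]] -> [T [P [A int]]]]]]

12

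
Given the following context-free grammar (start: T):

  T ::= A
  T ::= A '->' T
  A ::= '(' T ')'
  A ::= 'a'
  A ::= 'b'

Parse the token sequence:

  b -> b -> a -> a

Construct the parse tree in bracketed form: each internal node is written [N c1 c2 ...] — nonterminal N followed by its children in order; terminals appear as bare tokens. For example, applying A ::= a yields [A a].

T
A -> T
b -> T
b -> A -> T
b -> b -> T
b -> b -> A -> T
b -> b -> a -> T
b -> b -> a -> A
b -> b -> a -> a

[T [A b] -> [T [A b] -> [T [A a] -> [T [A a]]]]]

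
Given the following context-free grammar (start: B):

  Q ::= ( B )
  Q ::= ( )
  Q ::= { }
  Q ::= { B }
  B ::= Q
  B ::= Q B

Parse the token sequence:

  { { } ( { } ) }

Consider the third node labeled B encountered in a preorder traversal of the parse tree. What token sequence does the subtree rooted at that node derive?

( { } )

[B [Q { [B [Q { }] [B [Q ( [B [Q { }]] )]]] }]]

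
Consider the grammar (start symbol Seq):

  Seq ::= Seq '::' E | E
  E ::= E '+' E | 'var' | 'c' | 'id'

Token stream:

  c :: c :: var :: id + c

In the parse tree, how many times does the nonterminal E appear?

6

[Seq [Seq [Seq [Seq [E c]] :: [E c]] :: [E var]] :: [E [E id] + [E c]]]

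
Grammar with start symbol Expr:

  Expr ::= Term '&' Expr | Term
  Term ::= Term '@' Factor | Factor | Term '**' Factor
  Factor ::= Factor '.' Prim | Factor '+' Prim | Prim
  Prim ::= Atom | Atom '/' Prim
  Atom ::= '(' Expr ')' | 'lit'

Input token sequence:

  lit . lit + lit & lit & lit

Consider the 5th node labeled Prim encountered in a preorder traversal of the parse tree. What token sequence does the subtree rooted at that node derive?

[Expr [Term [Factor [Factor [Factor [Prim [Atom lit]]] . [Prim [Atom lit]]] + [Prim [Atom lit]]]] & [Expr [Term [Factor [Prim [Atom lit]]]] & [Expr [Term [Factor [Prim [Atom lit]]]]]]]

lit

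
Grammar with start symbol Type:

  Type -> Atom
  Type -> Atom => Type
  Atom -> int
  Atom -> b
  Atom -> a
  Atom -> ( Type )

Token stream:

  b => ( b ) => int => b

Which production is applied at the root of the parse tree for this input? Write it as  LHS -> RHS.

Type -> Atom => Type

[Type [Atom b] => [Type [Atom ( [Type [Atom b]] )] => [Type [Atom int] => [Type [Atom b]]]]]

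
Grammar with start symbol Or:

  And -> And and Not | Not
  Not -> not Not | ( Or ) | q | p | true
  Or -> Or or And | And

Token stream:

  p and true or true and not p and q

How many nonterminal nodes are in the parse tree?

13

[Or [Or [And [And [Not p]] and [Not true]]] or [And [And [And [Not true]] and [Not not [Not p]]] and [Not q]]]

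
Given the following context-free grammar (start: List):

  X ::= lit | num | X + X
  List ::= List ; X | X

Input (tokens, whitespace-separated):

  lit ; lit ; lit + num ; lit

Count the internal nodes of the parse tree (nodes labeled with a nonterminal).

[List [List [List [List [X lit]] ; [X lit]] ; [X [X lit] + [X num]]] ; [X lit]]

10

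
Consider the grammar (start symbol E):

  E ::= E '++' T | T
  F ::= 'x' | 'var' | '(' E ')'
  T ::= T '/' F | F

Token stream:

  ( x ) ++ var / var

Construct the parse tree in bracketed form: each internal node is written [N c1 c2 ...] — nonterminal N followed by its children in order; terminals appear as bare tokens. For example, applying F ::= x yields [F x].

[E [E [T [F ( [E [T [F x]]] )]]] ++ [T [T [F var]] / [F var]]]

E
E ++ T
T ++ T
F ++ T
( E ) ++ T
( T ) ++ T
( F ) ++ T
( x ) ++ T
( x ) ++ T / F
( x ) ++ F / F
( x ) ++ var / F
( x ) ++ var / var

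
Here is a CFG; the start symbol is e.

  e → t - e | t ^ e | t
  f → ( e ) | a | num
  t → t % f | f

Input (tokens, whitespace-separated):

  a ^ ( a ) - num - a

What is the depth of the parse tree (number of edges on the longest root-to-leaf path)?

[e [t [f a]] ^ [e [t [f ( [e [t [f a]]] )]] - [e [t [f num]] - [e [t [f a]]]]]]

7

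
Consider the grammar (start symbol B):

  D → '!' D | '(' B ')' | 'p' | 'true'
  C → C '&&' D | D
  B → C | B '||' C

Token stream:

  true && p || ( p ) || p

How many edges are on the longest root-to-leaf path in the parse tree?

[B [B [B [C [C [D true]] && [D p]]] || [C [D ( [B [C [D p]]] )]]] || [C [D p]]]

7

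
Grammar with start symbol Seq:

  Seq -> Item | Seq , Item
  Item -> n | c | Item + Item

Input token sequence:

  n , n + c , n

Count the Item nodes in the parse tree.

[Seq [Seq [Seq [Item n]] , [Item [Item n] + [Item c]]] , [Item n]]

5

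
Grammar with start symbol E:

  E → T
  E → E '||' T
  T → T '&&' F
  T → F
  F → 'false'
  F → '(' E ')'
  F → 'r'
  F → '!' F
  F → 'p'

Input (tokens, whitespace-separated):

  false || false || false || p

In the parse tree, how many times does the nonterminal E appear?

[E [E [E [E [T [F false]]] || [T [F false]]] || [T [F false]]] || [T [F p]]]

4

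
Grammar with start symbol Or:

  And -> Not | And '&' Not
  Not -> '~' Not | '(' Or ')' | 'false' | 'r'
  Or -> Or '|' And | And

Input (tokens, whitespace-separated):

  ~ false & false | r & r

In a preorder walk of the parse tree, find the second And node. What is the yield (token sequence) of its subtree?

~ false

[Or [Or [And [And [Not ~ [Not false]]] & [Not false]]] | [And [And [Not r]] & [Not r]]]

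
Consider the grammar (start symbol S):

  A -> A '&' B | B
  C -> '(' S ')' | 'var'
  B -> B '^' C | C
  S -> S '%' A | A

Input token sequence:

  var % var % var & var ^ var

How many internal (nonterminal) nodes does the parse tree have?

17

[S [S [S [A [B [C var]]]] % [A [B [C var]]]] % [A [A [B [C var]]] & [B [B [C var]] ^ [C var]]]]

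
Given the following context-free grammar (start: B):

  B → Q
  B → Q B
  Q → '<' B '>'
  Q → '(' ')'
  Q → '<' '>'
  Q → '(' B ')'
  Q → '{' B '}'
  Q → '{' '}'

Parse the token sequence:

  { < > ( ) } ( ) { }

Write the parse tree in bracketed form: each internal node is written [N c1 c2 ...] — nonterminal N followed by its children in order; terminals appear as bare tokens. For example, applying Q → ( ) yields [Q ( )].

B
Q B
{ B } B
{ Q B } B
{ < > B } B
{ < > Q } B
{ < > ( ) } B
{ < > ( ) } Q B
{ < > ( ) } ( ) B
{ < > ( ) } ( ) Q
{ < > ( ) } ( ) { }

[B [Q { [B [Q < >] [B [Q ( )]]] }] [B [Q ( )] [B [Q { }]]]]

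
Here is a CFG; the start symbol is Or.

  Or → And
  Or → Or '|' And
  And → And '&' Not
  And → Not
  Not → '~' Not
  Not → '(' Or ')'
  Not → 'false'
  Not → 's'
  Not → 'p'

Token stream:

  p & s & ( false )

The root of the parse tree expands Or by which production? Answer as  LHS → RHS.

Or → And

[Or [And [And [And [Not p]] & [Not s]] & [Not ( [Or [And [Not false]]] )]]]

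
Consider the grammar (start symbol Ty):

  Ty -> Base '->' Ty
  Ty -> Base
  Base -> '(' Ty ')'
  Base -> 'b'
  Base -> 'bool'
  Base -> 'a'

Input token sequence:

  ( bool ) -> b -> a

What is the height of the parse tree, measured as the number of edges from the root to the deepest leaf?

4

[Ty [Base ( [Ty [Base bool]] )] -> [Ty [Base b] -> [Ty [Base a]]]]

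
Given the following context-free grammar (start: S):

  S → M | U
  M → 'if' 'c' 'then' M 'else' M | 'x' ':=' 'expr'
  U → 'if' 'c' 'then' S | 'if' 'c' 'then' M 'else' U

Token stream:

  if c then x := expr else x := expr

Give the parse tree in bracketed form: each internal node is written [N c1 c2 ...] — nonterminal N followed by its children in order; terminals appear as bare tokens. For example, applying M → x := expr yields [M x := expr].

S
M
if c then M else M
if c then x := expr else M
if c then x := expr else x := expr

[S [M if c then [M x := expr] else [M x := expr]]]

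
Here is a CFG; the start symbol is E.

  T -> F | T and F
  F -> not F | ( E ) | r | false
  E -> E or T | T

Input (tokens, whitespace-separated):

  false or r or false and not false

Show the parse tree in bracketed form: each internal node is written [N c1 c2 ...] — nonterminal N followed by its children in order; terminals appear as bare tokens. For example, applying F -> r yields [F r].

E
E or T
E or T or T
T or T or T
F or T or T
false or T or T
false or F or T
false or r or T
false or r or T and F
false or r or F and F
false or r or false and F
false or r or false and not F
false or r or false and not false

[E [E [E [T [F false]]] or [T [F r]]] or [T [T [F false]] and [F not [F false]]]]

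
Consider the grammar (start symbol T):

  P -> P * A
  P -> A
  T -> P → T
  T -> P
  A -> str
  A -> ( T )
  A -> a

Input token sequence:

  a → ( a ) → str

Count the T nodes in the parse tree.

4

[T [P [A a]] → [T [P [A ( [T [P [A a]]] )]] → [T [P [A str]]]]]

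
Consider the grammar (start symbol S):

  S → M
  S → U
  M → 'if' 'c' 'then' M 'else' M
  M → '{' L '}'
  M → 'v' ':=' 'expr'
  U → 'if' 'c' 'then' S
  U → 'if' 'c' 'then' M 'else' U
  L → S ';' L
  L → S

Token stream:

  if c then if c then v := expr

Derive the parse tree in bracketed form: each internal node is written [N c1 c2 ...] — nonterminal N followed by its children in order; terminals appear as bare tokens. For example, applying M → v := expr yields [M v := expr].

S
U
if c then S
if c then U
if c then if c then S
if c then if c then M
if c then if c then v := expr

[S [U if c then [S [U if c then [S [M v := expr]]]]]]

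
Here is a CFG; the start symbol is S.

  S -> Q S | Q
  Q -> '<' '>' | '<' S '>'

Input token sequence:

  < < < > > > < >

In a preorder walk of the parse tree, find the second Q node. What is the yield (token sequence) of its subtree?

[S [Q < [S [Q < [S [Q < >]] >]] >] [S [Q < >]]]

< < > >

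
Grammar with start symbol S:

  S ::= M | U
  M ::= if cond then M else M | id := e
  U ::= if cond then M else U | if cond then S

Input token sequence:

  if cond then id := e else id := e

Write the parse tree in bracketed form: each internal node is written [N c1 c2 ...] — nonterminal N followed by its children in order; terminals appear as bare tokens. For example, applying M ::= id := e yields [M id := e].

S
M
if cond then M else M
if cond then id := e else M
if cond then id := e else id := e

[S [M if cond then [M id := e] else [M id := e]]]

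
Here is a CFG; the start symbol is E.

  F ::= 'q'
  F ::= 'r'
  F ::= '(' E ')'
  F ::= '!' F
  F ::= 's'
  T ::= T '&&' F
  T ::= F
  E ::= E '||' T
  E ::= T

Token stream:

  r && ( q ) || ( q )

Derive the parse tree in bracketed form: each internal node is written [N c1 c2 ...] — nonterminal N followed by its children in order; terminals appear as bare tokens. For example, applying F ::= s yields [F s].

E
E || T
T || T
T && F || T
F && F || T
r && F || T
r && ( E ) || T
r && ( T ) || T
r && ( F ) || T
r && ( q ) || T
r && ( q ) || F
r && ( q ) || ( E )
r && ( q ) || ( T )
r && ( q ) || ( F )
r && ( q ) || ( q )

[E [E [T [T [F r]] && [F ( [E [T [F q]]] )]]] || [T [F ( [E [T [F q]]] )]]]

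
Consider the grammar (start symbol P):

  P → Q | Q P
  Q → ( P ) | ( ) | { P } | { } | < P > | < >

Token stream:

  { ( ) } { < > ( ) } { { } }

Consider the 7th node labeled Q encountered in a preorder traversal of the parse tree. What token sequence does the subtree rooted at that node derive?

{ }

[P [Q { [P [Q ( )]] }] [P [Q { [P [Q < >] [P [Q ( )]]] }] [P [Q { [P [Q { }]] }]]]]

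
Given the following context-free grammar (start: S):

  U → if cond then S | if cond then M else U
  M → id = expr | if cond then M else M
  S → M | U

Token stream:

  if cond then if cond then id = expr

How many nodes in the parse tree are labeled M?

[S [U if cond then [S [U if cond then [S [M id = expr]]]]]]

1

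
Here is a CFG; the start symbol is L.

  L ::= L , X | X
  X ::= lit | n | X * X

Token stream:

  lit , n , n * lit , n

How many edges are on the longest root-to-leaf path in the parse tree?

5

[L [L [L [L [X lit]] , [X n]] , [X [X n] * [X lit]]] , [X n]]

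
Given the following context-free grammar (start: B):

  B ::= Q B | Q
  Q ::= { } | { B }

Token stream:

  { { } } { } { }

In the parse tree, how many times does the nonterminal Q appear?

[B [Q { [B [Q { }]] }] [B [Q { }] [B [Q { }]]]]

4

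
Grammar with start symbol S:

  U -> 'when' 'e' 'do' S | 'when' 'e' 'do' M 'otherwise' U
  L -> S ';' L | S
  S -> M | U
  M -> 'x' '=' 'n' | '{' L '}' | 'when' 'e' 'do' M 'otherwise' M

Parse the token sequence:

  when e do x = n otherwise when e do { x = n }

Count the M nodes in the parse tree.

[S [U when e do [M x = n] otherwise [U when e do [S [M { [L [S [M x = n]]] }]]]]]

3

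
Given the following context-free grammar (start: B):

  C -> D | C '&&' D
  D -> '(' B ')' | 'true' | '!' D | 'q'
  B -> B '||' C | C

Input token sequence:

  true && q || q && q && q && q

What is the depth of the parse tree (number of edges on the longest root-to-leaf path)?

[B [B [C [C [D true]] && [D q]]] || [C [C [C [C [D q]] && [D q]] && [D q]] && [D q]]]

6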